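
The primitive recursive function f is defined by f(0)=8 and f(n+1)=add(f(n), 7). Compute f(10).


f(0) = 8
f(1) = add(f(0), 7) = add(8, 7) = 15
f(2) = add(f(1), 7) = add(15, 7) = 22
f(3) = add(f(2), 7) = add(22, 7) = 29
f(4) = add(f(3), 7) = add(29, 7) = 36
f(5) = add(f(4), 7) = add(36, 7) = 43
f(6) = add(f(5), 7) = add(43, 7) = 50
f(7) = add(f(6), 7) = add(50, 7) = 57
f(8) = add(f(7), 7) = add(57, 7) = 64
f(9) = add(f(8), 7) = add(64, 7) = 71
f(10) = add(f(9), 7) = add(71, 7) = 78


78


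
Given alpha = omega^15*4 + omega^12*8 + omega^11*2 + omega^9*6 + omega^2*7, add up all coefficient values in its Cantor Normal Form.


CNF: omega^15*4 + omega^12*8 + omega^11*2 + omega^9*6 + omega^2*7
Coefficients: 4 + 8 + 2 + 6 + 7 = 27

27


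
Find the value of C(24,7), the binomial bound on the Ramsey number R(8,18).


R(8,18) <= C(8+18-2, 8-1) = C(24, 7)
C(24, 7) = 24! / (7! * 17!)
= 346104

346104


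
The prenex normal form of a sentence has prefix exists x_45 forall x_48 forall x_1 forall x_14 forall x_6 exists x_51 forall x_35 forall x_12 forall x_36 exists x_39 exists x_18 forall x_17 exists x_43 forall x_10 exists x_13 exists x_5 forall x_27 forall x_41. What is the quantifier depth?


Quantifier prefix has 18 quantifier symbols.
Quantifier depth = 18

18


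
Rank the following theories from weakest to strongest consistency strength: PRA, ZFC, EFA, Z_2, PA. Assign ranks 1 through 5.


Ordering by consistency strength:
1. EFA
2. PRA
3. PA
4. Z_2
5. ZFC


PRA=2, ZFC=5, EFA=1, Z_2=4, PA=3


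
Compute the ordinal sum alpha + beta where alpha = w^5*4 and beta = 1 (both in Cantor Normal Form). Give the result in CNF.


Ordinal addition w^5*4 + 1:
Leading exponent of alpha (5) > leading exponent of beta (0).
Since alpha's term has higher exponent than beta's leading term,
the sum is simply alpha followed by beta.
Result = w^5*4 + 1

w^5*4 + 1


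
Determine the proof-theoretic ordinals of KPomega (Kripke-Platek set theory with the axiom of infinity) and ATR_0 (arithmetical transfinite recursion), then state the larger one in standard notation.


Proof-theoretic ordinal of KPomega (Kripke-Platek set theory with the axiom of infinity): psi_0(epsilon_{Omega+1})
Proof-theoretic ordinal of ATR_0 (arithmetical transfinite recursion): Gamma_0
Comparing: Gamma_0 < psi_0(epsilon_{Omega+1}).
The larger ordinal is psi_0(epsilon_{Omega+1}) (from KPomega (Kripke-Platek set theory with the axiom of infinity)).

psi_0(epsilon_{Omega+1})


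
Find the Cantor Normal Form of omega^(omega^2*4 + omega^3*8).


omega^(omega^2*4 + omega^3*8):
In ordinal addition a term is absorbed by a following term of strictly larger exponent: 2 < 3, so omega^2*4 + omega^3*8 = omega^3*8.
omega raised to a CNF ordinal is a single CNF term: Result = omega^(omega^3*8)

omega^(omega^3*8)


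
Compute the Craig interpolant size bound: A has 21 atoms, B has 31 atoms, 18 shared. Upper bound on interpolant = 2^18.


Shared atoms = 18
Craig interpolant size bound = 2^18
= 262144

262144


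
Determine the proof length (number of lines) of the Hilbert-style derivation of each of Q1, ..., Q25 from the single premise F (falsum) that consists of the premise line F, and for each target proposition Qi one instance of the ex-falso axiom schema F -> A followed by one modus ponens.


Ex falso, line by line:
- 1 premise line (F)
- 25 targets, each needing 1 axiom instance (F -> Qi) + 1 MP = 2 lines: 2 * 25 = 50
Total = 1 + 50 = 51 lines.

51


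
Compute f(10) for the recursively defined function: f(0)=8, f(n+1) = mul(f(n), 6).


f(0) = 8
f(1) = mul(f(0), 6) = mul(8, 6) = 48
f(2) = mul(f(1), 6) = mul(48, 6) = 288
f(3) = mul(f(2), 6) = mul(288, 6) = 1728
f(4) = mul(f(3), 6) = mul(1728, 6) = 10368
f(5) = mul(f(4), 6) = mul(10368, 6) = 62208
f(6) = mul(f(5), 6) = mul(62208, 6) = 373248
f(7) = mul(f(6), 6) = mul(373248, 6) = 2239488
f(8) = mul(f(7), 6) = mul(2239488, 6) = 13436928
f(9) = mul(f(8), 6) = mul(13436928, 6) = 80621568
f(10) = mul(f(9), 6) = mul(80621568, 6) = 483729408


483729408


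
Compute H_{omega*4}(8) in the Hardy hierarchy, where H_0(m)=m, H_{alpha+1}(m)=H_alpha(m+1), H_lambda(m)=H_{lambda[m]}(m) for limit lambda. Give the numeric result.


H_{omega*4}(8):
For the Hardy hierarchy, H_{omega*k}(n) = 2^k * n.
2^4 = 16.
16 * 8 = 128

128


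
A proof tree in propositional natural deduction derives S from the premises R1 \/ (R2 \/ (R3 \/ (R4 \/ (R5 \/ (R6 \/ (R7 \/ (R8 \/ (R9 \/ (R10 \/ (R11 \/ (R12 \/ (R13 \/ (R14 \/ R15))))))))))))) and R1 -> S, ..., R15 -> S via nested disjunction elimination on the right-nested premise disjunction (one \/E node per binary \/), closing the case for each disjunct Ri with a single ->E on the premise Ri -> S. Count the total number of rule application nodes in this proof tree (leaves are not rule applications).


The premise R1 \/ (R2 \/ (R3 \/ (R4 \/ (R5 \/ (R6 \/ (R7 \/ (R8 \/ (R9 \/ (R10 \/ (R11 \/ (R12 \/ (R13 \/ (R14 \/ R15))))))))))))) contains 15 disjuncts, hence 14 binary \/ connectives.
- Each binary \/ is eliminated once: 14 \/E nodes.
- Each of the 15 cases Ri derives S by one ->E with Ri -> S: 15 ->E nodes.
Total = 14 + 15 = 29

29


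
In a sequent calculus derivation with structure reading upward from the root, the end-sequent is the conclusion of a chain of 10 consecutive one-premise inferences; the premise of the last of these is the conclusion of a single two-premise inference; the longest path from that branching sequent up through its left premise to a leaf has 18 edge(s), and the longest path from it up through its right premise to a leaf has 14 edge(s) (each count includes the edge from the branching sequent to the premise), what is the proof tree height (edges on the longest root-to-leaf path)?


Longest path through the left premise: 18 edges (measured from the branching sequent)
Longest path through the right premise: 14 edges
Height of the subtree rooted at the branching sequent: max(18, 14) = 18
The branching sequent sits 10 edges above the root (the chain of one-premise inferences), so height = 18 + 10 = 28

28


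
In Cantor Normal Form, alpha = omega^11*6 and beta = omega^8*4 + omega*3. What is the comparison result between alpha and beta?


Compare term by term from highest exponent:
alpha = omega^11*6
beta = omega^8*4 + omega*3
Term 1: alpha has omega^11*6, beta has omega^8*4
Term 2: alpha has omega^0*0, beta has omega^1*3
Result: alpha > beta

alpha > beta


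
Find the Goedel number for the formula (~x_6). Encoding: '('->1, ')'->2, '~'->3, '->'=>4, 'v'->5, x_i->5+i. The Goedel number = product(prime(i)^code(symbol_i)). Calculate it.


Formula: (~x_6)
Symbol codes: [1, 3, 11, 2]
Primes: [2, 3, 5, 7]
p_1^1 = 2^1 = 2
p_2^3 = 3^3 = 27
p_3^11 = 5^11 = 48828125
p_4^2 = 7^2 = 49
Product = 129199218750

129199218750


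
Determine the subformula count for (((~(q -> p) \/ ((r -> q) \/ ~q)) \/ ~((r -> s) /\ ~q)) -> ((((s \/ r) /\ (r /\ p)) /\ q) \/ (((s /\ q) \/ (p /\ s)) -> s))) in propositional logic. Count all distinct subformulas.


Formula: (((~(q -> p) \/ ((r -> q) \/ ~q)) \/ ~((r -> s) /\ ~q)) -> ((((s \/ r) /\ (r /\ p)) /\ q) \/ (((s /\ q) \/ (p /\ s)) -> s)))
Subformulas found:
  1. r
  2. q
  3. s
  4. p
  5. ~q
  6. (p /\ s)
  7. (s \/ r)
  8. (r -> q)
  9. (s /\ q)
  10. (r /\ p)
  11. (q -> p)
  12. (r -> s)
  13. ~(q -> p)
  14. ((r -> s) /\ ~q)
  15. ((r -> q) \/ ~q)
  16. ~((r -> s) /\ ~q)
  17. ((s /\ q) \/ (p /\ s))
  18. ((s \/ r) /\ (r /\ p))
  19. (((s /\ q) \/ (p /\ s)) -> s)
  20. (((s \/ r) /\ (r /\ p)) /\ q)
  21. (~(q -> p) \/ ((r -> q) \/ ~q))
  22. ((~(q -> p) \/ ((r -> q) \/ ~q)) \/ ~((r -> s) /\ ~q))
  23. ((((s \/ r) /\ (r /\ p)) /\ q) \/ (((s /\ q) \/ (p /\ s)) -> s))
  24. (((~(q -> p) \/ ((r -> q) \/ ~q)) \/ ~((r -> s) /\ ~q)) -> ((((s \/ r) /\ (r /\ p)) /\ q) \/ (((s /\ q) \/ (p /\ s)) -> s)))
Total distinct subformulas = 24

24


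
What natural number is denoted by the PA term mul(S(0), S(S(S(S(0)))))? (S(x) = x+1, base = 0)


mul(S^1(0), S^4(0)):
S^1(0) = 1
S^4(0) = 4
1 * 4 = 4

4


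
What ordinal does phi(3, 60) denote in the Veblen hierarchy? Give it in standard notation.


phi(3, 60):
phi(3, beta) = eta_beta (the beta-th eta number, fixed point of zeta).
phi(3, 60) = eta_60

eta_60


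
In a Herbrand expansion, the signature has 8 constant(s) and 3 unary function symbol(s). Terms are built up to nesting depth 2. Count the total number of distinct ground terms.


Herbrand terms by depth:
Depth 0: 8 constants
Depth 1: 24 new terms (running total: 32)
Depth 2: 72 new terms (running total: 104)
Total distinct ground terms = 104

104


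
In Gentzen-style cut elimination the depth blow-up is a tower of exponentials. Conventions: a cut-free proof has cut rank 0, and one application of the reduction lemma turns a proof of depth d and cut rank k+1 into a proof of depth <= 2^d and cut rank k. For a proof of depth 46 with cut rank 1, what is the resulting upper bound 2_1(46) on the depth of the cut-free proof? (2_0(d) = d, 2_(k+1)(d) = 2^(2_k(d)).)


Each rank reduction sends depth d to at most 2^d; cut rank r needs r reductions.
2_0(46) = 46
2_1(46) = 2^46 = 70368744177664
Cut-free depth bound = 70368744177664

70368744177664


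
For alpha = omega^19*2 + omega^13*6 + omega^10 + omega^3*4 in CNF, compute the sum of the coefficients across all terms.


CNF: omega^19*2 + omega^13*6 + omega^10 + omega^3*4
Coefficients: 2 + 6 + 1 + 4 = 13

13


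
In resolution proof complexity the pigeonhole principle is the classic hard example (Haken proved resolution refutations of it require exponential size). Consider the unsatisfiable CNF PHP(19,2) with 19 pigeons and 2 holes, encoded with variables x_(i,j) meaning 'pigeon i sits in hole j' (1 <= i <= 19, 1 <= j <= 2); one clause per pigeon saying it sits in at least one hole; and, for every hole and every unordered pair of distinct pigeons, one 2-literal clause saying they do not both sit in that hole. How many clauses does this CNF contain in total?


PHP(19,2): 19 pigeons, 2 holes, 19*2 = 38 variables.
- pigeon clauses: one per pigeon -> 19 clauses
- hole clauses: 2 holes * C(19,2) = 2 * 171 -> 342 clauses
Total clauses = 19 + 342 = 361

361


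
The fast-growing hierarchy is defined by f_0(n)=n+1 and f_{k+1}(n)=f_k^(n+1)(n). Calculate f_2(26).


f_2(26) = f_1^27(26)
f_1(m) = 2m + 1.
Iterating: f_1^k(n) = 2^k*(n+1) - 1.
f_2(26) = 2^27*(26+1) - 1 = 134217728*27 - 1 = 3623878655

3623878655


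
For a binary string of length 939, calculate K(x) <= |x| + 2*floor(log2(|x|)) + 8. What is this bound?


floor(log2(939)) = 9
2 * 9 = 18
K(x) <= 939 + 18 + 8 = 965

965


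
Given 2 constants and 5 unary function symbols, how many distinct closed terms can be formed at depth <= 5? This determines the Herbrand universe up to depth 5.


Herbrand terms by depth:
Depth 0: 2 constants
Depth 1: 10 new terms (running total: 12)
Depth 2: 50 new terms (running total: 62)
Depth 3: 250 new terms (running total: 312)
Depth 4: 1250 new terms (running total: 1562)
Depth 5: 6250 new terms (running total: 7812)
Total distinct ground terms = 7812

7812


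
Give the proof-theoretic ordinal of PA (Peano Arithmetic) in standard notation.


The proof-theoretic ordinal of PA (Peano Arithmetic) is a standard result in ordinal analysis.
This ordinal is the supremum of order types of primitive recursive well-orderings
that the theory can prove to be well-ordered.
For PA (Peano Arithmetic), the proof-theoretic ordinal is epsilon_0.

epsilon_0


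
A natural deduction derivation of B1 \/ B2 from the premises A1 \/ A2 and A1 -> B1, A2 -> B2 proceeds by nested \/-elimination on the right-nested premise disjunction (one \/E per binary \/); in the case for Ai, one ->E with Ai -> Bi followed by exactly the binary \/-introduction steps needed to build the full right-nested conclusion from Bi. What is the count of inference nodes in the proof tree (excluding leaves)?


Constructive dilemma with 2 branches, all disjunctions right-nested:
- \/E: the premise has 1 binary \/, each eliminated once: 1 nodes.
- ->E: one per case (Ai with Ai -> Bi gives Bi): 2 nodes.
- \/I: in case i < n, Bi needs 1 step to form Bi \/ (B(i+1) \/ ...) and then i-1 steps to prepend B(i-1), ..., B1, i.e. i steps; in case i = n, B2 needs 1 prepend steps.
  \/I total = (1 + 2 + ... + 1) + 1 = 1 + 1 = 2 nodes.
Total = 1 + 2 + 2 = 5

5


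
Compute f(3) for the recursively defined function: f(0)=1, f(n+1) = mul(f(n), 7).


f(0) = 1
f(1) = mul(f(0), 7) = mul(1, 7) = 7
f(2) = mul(f(1), 7) = mul(7, 7) = 49
f(3) = mul(f(2), 7) = mul(49, 7) = 343


343


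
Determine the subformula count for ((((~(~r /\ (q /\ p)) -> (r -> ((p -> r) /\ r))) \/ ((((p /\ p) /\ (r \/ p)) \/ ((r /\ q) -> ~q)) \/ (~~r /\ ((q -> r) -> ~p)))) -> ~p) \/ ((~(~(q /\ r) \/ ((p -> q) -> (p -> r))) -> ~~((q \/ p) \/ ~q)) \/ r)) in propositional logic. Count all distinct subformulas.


Formula: ((((~(~r /\ (q /\ p)) -> (r -> ((p -> r) /\ r))) \/ ((((p /\ p) /\ (r \/ p)) \/ ((r /\ q) -> ~q)) \/ (~~r /\ ((q -> r) -> ~p)))) -> ~p) \/ ((~(~(q /\ r) \/ ((p -> q) -> (p -> r))) -> ~~((q \/ p) \/ ~q)) \/ r))
Subformulas found:
  1. r
  2. p
  3. q
  4. ~p
  5. ~r
  6. ~q
  7. ~~r
  8. (q /\ p)
  9. (q \/ p)
  10. (q -> r)
  11. (p -> q)
  12. (p -> r)
  13. (q /\ r)
  14. (r /\ q)
  15. (r \/ p)
  16. (p /\ p)
  17. ~(q /\ r)
  18. ((p -> r) /\ r)
  19. (~r /\ (q /\ p))
  20. ((q \/ p) \/ ~q)
  21. ((q -> r) -> ~p)
  22. ((r /\ q) -> ~q)
  23. ~(~r /\ (q /\ p))
  24. ~((q \/ p) \/ ~q)
  25. ~~((q \/ p) \/ ~q)
  26. ((p -> q) -> (p -> r))
  27. ((p /\ p) /\ (r \/ p))
  28. (r -> ((p -> r) /\ r))
  29. (~~r /\ ((q -> r) -> ~p))
  30. (~(q /\ r) \/ ((p -> q) -> (p -> r)))
  31. ~(~(q /\ r) \/ ((p -> q) -> (p -> r)))
  32. (((p /\ p) /\ (r \/ p)) \/ ((r /\ q) -> ~q))
  33. (~(~r /\ (q /\ p)) -> (r -> ((p -> r) /\ r)))
  34. (~(~(q /\ r) \/ ((p -> q) -> (p -> r))) -> ~~((q \/ p) \/ ~q))
  35. ((~(~(q /\ r) \/ ((p -> q) -> (p -> r))) -> ~~((q \/ p) \/ ~q)) \/ r)
  36. ((((p /\ p) /\ (r \/ p)) \/ ((r /\ q) -> ~q)) \/ (~~r /\ ((q -> r) -> ~p)))
  37. ((~(~r /\ (q /\ p)) -> (r -> ((p -> r) /\ r))) \/ ((((p /\ p) /\ (r \/ p)) \/ ((r /\ q) -> ~q)) \/ (~~r /\ ((q -> r) -> ~p))))
  38. (((~(~r /\ (q /\ p)) -> (r -> ((p -> r) /\ r))) \/ ((((p /\ p) /\ (r \/ p)) \/ ((r /\ q) -> ~q)) \/ (~~r /\ ((q -> r) -> ~p)))) -> ~p)
  39. ((((~(~r /\ (q /\ p)) -> (r -> ((p -> r) /\ r))) \/ ((((p /\ p) /\ (r \/ p)) \/ ((r /\ q) -> ~q)) \/ (~~r /\ ((q -> r) -> ~p)))) -> ~p) \/ ((~(~(q /\ r) \/ ((p -> q) -> (p -> r))) -> ~~((q \/ p) \/ ~q)) \/ r))
Total distinct subformulas = 39

39


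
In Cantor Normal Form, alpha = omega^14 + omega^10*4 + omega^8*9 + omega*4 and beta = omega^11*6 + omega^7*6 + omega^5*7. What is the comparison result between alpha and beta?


Compare term by term from highest exponent:
alpha = omega^14 + omega^10*4 + omega^8*9 + omega*4
beta = omega^11*6 + omega^7*6 + omega^5*7
Term 1: alpha has omega^14*1, beta has omega^11*6
Term 2: alpha has omega^10*4, beta has omega^7*6
Term 3: alpha has omega^8*9, beta has omega^5*7
Term 4: alpha has omega^1*4, beta has omega^0*0
Result: alpha > beta

alpha > beta


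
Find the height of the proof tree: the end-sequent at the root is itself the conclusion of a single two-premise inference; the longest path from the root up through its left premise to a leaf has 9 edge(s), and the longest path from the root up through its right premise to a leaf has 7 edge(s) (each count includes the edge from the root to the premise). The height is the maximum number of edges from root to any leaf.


Longest path through the left premise: 9 edges (measured from the branching sequent)
Longest path through the right premise: 7 edges
Height of the subtree rooted at the branching sequent: max(9, 7) = 9
The branching sequent is the root itself.
Total height = 9

9


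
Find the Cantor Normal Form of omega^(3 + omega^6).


omega^(3 + omega^6):
In ordinal addition a term is absorbed by a following term of strictly larger exponent: 0 < 6, so 3 + omega^6 = omega^6.
omega raised to a CNF ordinal is a single CNF term: Result = omega^(omega^6)

omega^(omega^6)


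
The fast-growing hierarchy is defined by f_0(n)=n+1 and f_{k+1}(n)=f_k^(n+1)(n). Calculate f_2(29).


f_2(29) = f_1^30(29)
f_1(m) = 2m + 1.
Iterating: f_1^k(n) = 2^k*(n+1) - 1.
f_2(29) = 2^30*(29+1) - 1 = 1073741824*30 - 1 = 32212254719

32212254719


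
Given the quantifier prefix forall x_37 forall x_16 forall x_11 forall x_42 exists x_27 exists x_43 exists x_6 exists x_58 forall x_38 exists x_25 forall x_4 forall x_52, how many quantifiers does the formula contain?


Quantifier prefix has 12 quantifier symbols.
Quantifier depth = 12

12


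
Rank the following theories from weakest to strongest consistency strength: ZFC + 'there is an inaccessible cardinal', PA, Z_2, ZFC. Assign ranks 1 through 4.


Ordering by consistency strength:
1. PA
2. Z_2
3. ZFC
4. ZFC + 'there is an inaccessible cardinal'


ZFC + 'there is an inaccessible cardinal'=4, PA=1, Z_2=2, ZFC=3


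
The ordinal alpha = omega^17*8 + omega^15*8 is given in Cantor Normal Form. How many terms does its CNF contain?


CNF: omega^17*8 + omega^15*8
Count the summands separated by '+':
  term 1: omega^17*8
  term 2: omega^15*8
Total terms = 2

2


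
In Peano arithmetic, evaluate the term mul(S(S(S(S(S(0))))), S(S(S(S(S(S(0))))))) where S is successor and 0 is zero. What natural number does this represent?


mul(S^5(0), S^6(0)):
S^5(0) = 5
S^6(0) = 6
5 * 6 = 30

30


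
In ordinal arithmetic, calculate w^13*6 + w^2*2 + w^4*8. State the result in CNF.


Ordinal addition (w^13*6 + w^2*2) + w^4*8:
alpha's leading term has exponent 13 > beta's exponent 4, so it survives.
alpha's tail term has exponent 2 < beta's exponent 4, so it is absorbed by beta.
In ordinal addition, any term followed by a strictly larger-exponent term is absorbed.
Result = w^13*6 + w^4*8

w^13*6 + w^4*8


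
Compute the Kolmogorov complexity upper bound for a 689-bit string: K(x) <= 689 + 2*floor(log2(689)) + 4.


floor(log2(689)) = 9
2 * 9 = 18
K(x) <= 689 + 18 + 4 = 711

711


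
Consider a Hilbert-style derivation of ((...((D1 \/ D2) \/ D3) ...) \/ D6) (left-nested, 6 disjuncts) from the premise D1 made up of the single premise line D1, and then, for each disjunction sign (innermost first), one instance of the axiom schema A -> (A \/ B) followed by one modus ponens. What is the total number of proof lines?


Building the left-nested 6-ary disjunction from D1:
- 1 premise line (D1)
- 6 disjuncts means 5 disjunction signs; each needs 1 axiom instance + 1 MP = 2 lines: 2 * 5 = 10
Total = 1 + 10 = 11 lines.

11


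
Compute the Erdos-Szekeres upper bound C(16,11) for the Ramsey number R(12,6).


R(12,6) <= C(12+6-2, 12-1) = C(16, 11)
C(16, 11) = 16! / (11! * 5!)
= 4368

4368


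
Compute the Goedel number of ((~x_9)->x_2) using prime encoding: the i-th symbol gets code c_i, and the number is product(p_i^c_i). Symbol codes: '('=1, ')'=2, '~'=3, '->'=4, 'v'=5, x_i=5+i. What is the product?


Formula: ((~x_9)->x_2)
Symbol codes: [1, 1, 3, 14, 2, 4, 7, 2]
Primes: [2, 3, 5, 7, 11, 13, 17, 19]
p_1^1 = 2^1 = 2
p_2^1 = 3^1 = 3
p_3^3 = 5^3 = 125
p_4^14 = 7^14 = 678223072849
p_5^2 = 11^2 = 121
p_6^4 = 13^4 = 28561
p_7^7 = 17^7 = 410338673
p_8^2 = 19^2 = 361
Product = 260400764357991307338384439092750

260400764357991307338384439092750


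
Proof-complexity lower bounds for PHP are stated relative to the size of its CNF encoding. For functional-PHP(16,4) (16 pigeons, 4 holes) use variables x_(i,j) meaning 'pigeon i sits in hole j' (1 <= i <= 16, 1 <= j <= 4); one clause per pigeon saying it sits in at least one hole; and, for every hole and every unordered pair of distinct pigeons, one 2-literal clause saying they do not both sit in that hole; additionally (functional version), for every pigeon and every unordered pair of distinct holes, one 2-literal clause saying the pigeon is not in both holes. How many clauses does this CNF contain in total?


functional-PHP(16,4): 16 pigeons, 4 holes, 16*4 = 64 variables.
- pigeon clauses: one per pigeon -> 16 clauses
- hole clauses: 4 holes * C(16,2) = 4 * 120 -> 480 clauses
- functional clauses: 16 pigeons * C(4,2) = 16 * 6 -> 96 clauses
Total clauses = 16 + 480 + 96 = 592

592


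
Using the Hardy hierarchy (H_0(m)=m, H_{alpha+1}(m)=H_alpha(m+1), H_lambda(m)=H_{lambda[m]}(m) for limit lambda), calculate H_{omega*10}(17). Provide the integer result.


H_{omega*10}(17):
For the Hardy hierarchy, H_{omega*k}(n) = 2^k * n.
2^10 = 1024.
1024 * 17 = 17408

17408


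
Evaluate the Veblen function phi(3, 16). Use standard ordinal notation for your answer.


phi(3, 16):
phi(3, beta) = eta_beta (the beta-th eta number, fixed point of zeta).
phi(3, 16) = eta_16

eta_16


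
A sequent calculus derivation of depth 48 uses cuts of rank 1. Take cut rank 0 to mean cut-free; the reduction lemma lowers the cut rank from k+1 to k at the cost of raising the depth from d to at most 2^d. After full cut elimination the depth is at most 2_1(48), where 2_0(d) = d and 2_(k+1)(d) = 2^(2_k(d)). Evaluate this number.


Each rank reduction sends depth d to at most 2^d; cut rank r needs r reductions.
2_0(48) = 48
2_1(48) = 2^48 = 281474976710656
Cut-free depth bound = 281474976710656

281474976710656


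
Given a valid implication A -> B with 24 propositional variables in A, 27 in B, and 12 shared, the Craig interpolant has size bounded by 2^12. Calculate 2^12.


Shared atoms = 12
Craig interpolant size bound = 2^12
= 4096

4096


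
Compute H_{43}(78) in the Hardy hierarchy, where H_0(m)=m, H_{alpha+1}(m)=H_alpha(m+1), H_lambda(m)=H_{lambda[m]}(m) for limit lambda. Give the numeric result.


H_43(78):
For finite ordinals k, H_k(n) = n + k (each successor step adds 1).
H_43(78) = 78 + 43 = 121

121


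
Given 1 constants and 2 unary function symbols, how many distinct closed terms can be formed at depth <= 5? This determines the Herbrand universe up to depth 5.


Herbrand terms by depth:
Depth 0: 1 constants
Depth 1: 2 new terms (running total: 3)
Depth 2: 4 new terms (running total: 7)
Depth 3: 8 new terms (running total: 15)
Depth 4: 16 new terms (running total: 31)
Depth 5: 32 new terms (running total: 63)
Total distinct ground terms = 63

63


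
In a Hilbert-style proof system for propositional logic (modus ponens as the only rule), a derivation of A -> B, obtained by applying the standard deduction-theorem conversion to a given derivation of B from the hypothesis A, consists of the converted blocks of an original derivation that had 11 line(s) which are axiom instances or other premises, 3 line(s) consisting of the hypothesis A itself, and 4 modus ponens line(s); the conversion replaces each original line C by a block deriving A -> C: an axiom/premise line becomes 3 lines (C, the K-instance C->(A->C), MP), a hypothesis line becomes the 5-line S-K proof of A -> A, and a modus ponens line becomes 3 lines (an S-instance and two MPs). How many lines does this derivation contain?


Deduction-theorem conversion, block by block:
- 11 axiom/premise lines -> 3 lines each = 33
- 3 hypothesis lines -> 5 lines each (identity proof A->A) = 15
- 4 MP lines -> 3 lines each (S-instance, MP, MP) = 12
Total = 33 + 15 + 12 = 60 lines.

60


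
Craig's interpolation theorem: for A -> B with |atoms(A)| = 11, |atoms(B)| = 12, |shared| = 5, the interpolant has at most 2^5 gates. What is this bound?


Shared atoms = 5
Craig interpolant size bound = 2^5
= 32

32


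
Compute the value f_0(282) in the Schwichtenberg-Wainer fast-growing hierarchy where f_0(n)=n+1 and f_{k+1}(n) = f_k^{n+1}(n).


f_0(282) = 282 + 1 = 283

283


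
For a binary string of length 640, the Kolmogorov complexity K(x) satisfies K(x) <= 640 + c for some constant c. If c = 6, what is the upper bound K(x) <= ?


K(x) <= |x| + c = 640 + 6 = 646

646


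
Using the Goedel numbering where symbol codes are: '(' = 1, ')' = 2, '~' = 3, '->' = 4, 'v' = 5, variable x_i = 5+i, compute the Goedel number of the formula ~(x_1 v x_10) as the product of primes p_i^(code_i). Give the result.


Formula: ~(x_1 v x_10)
Symbol codes: [3, 1, 6, 5, 15, 2]
Primes: [2, 3, 5, 7, 11, 13]
p_1^3 = 2^3 = 8
p_2^1 = 3^1 = 3
p_3^6 = 5^6 = 15625
p_4^5 = 7^5 = 16807
p_5^15 = 11^15 = 4177248169415651
p_6^2 = 13^2 = 169
Product = 4449369257696000637874875000

4449369257696000637874875000


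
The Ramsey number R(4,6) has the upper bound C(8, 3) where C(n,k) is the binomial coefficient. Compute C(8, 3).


R(4,6) <= C(4+6-2, 4-1) = C(8, 3)
C(8, 3) = 8! / (3! * 5!)
= 56

56


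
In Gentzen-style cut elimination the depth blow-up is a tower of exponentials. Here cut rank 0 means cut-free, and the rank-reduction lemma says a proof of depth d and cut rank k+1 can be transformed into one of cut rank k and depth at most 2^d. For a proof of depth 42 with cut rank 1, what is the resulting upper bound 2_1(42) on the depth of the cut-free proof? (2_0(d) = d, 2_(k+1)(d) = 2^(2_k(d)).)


Each rank reduction sends depth d to at most 2^d; cut rank r needs r reductions.
2_0(42) = 42
2_1(42) = 2^42 = 4398046511104
Cut-free depth bound = 4398046511104

4398046511104


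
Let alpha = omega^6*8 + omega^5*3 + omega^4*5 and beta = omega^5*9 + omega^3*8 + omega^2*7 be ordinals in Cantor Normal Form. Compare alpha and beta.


Compare term by term from highest exponent:
alpha = omega^6*8 + omega^5*3 + omega^4*5
beta = omega^5*9 + omega^3*8 + omega^2*7
Term 1: alpha has omega^6*8, beta has omega^5*9
Term 2: alpha has omega^5*3, beta has omega^3*8
Term 3: alpha has omega^4*5, beta has omega^2*7
Result: alpha > beta

alpha > beta


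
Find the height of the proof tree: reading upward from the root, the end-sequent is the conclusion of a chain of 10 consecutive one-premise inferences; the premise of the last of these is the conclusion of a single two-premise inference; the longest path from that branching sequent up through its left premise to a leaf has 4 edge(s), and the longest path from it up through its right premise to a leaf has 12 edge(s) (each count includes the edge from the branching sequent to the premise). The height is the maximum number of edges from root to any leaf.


Longest path through the left premise: 4 edges (measured from the branching sequent)
Longest path through the right premise: 12 edges
Height of the subtree rooted at the branching sequent: max(4, 12) = 12
The branching sequent sits 10 edges above the root (the chain of one-premise inferences), so height = 12 + 10 = 22

22


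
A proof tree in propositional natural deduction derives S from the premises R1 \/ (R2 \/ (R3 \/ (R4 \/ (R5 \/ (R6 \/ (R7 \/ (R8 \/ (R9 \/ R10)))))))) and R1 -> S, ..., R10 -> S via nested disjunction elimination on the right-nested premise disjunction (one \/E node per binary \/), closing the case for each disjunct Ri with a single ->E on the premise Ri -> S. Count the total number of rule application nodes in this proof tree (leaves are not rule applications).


The premise R1 \/ (R2 \/ (R3 \/ (R4 \/ (R5 \/ (R6 \/ (R7 \/ (R8 \/ (R9 \/ R10)))))))) contains 10 disjuncts, hence 9 binary \/ connectives.
- Each binary \/ is eliminated once: 9 \/E nodes.
- Each of the 10 cases Ri derives S by one ->E with Ri -> S: 10 ->E nodes.
Total = 9 + 10 = 19

19


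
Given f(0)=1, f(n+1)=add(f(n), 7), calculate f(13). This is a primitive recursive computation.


f(0) = 1
f(1) = add(f(0), 7) = add(1, 7) = 8
f(2) = add(f(1), 7) = add(8, 7) = 15
f(3) = add(f(2), 7) = add(15, 7) = 22
f(4) = add(f(3), 7) = add(22, 7) = 29
f(5) = add(f(4), 7) = add(29, 7) = 36
f(6) = add(f(5), 7) = add(36, 7) = 43
f(7) = add(f(6), 7) = add(43, 7) = 50
f(8) = add(f(7), 7) = add(50, 7) = 57
f(9) = add(f(8), 7) = add(57, 7) = 64
f(10) = add(f(9), 7) = add(64, 7) = 71
f(11) = add(f(10), 7) = add(71, 7) = 78
f(12) = add(f(11), 7) = add(78, 7) = 85
f(13) = add(f(12), 7) = add(85, 7) = 92


92


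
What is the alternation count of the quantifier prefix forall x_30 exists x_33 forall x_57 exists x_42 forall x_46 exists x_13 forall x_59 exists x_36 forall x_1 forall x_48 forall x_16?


Walk the prefix and count type changes:
  position 1: forall -> exists <-- alternation
  position 2: exists -> forall <-- alternation
  position 3: forall -> exists <-- alternation
  position 4: exists -> forall <-- alternation
  position 5: forall -> exists <-- alternation
  position 6: exists -> forall <-- alternation
  position 7: forall -> exists <-- alternation
  position 8: exists -> forall <-- alternation
  position 9: forall -> forall
  position 10: forall -> forall
Total alternations = 8

8


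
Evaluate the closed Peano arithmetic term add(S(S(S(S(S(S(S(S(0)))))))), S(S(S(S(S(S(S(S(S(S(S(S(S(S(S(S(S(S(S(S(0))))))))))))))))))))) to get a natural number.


add(S^8(0), S^20(0)):
S^8(0) = 8
S^20(0) = 20
8 + 20 = 28

28


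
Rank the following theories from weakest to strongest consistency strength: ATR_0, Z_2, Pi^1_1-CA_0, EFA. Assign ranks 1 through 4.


Ordering by consistency strength:
1. EFA
2. ATR_0
3. Pi^1_1-CA_0
4. Z_2


ATR_0=2, Z_2=4, Pi^1_1-CA_0=3, EFA=1


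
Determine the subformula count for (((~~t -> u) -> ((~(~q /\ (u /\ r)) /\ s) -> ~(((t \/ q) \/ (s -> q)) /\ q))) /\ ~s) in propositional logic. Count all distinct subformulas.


Formula: (((~~t -> u) -> ((~(~q /\ (u /\ r)) /\ s) -> ~(((t \/ q) \/ (s -> q)) /\ q))) /\ ~s)
Subformulas found:
  1. r
  2. q
  3. u
  4. s
  5. t
  6. ~t
  7. ~s
  8. ~q
  9. ~~t
  10. (u /\ r)
  11. (s -> q)
  12. (t \/ q)
  13. (~~t -> u)
  14. (~q /\ (u /\ r))
  15. ~(~q /\ (u /\ r))
  16. ((t \/ q) \/ (s -> q))
  17. (~(~q /\ (u /\ r)) /\ s)
  18. (((t \/ q) \/ (s -> q)) /\ q)
  19. ~(((t \/ q) \/ (s -> q)) /\ q)
  20. ((~(~q /\ (u /\ r)) /\ s) -> ~(((t \/ q) \/ (s -> q)) /\ q))
  21. ((~~t -> u) -> ((~(~q /\ (u /\ r)) /\ s) -> ~(((t \/ q) \/ (s -> q)) /\ q)))
  22. (((~~t -> u) -> ((~(~q /\ (u /\ r)) /\ s) -> ~(((t \/ q) \/ (s -> q)) /\ q))) /\ ~s)
Total distinct subformulas = 22

22


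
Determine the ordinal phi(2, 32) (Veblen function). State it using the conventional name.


phi(2, 32):
phi(2, beta) = zeta_beta (the beta-th zeta number, fixed point of epsilon).
phi(2, 32) = zeta_32

zeta_32


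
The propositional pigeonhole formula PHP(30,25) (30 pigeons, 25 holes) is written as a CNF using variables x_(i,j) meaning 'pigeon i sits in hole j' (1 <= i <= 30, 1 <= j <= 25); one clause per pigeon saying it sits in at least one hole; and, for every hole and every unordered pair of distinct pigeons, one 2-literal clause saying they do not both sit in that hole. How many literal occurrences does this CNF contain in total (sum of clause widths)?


PHP(30,25): 30 pigeons, 25 holes, 30*25 = 750 variables.
- pigeon clauses: one per pigeon -> 30 clauses of width 25 -> 750 literals
- hole clauses: 25 holes * C(30,2) = 25 * 435 -> 10875 clauses of width 2 -> 21750 literals
Total literal occurrences = 750 + 21750 = 22500

22500


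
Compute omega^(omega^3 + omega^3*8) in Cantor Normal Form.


omega^(omega^3 + omega^3*8):
Both terms of the exponent have the same exponent 3, so they merge: omega^3 + omega^3*8 = omega^3*(1+8) = omega^3*9.
omega raised to a CNF ordinal is a single CNF term: Result = omega^(omega^3*9)

omega^(omega^3*9)


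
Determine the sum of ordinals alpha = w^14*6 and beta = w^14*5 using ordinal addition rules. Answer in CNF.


Ordinal addition w^14*6 + w^14*5:
Both terms have the same exponent 14.
w^e*c + w^e*d = w^e*(c+d).
Result = w^14*(6+5) = w^14*11

w^14*11


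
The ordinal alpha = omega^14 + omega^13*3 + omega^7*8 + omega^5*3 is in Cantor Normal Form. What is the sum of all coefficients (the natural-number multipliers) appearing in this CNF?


CNF: omega^14 + omega^13*3 + omega^7*8 + omega^5*3
Coefficients: 1 + 3 + 8 + 3 = 15

15


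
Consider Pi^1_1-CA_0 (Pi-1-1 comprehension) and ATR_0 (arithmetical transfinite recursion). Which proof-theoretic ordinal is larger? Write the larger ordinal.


Proof-theoretic ordinal of Pi^1_1-CA_0 (Pi-1-1 comprehension): psi_0(Omega_omega)
Proof-theoretic ordinal of ATR_0 (arithmetical transfinite recursion): Gamma_0
Comparing: Gamma_0 < psi_0(Omega_omega).
The larger ordinal is psi_0(Omega_omega) (from Pi^1_1-CA_0 (Pi-1-1 comprehension)).

psi_0(Omega_omega)


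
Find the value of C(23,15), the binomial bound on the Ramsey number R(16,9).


R(16,9) <= C(16+9-2, 16-1) = C(23, 15)
C(23, 15) = 23! / (15! * 8!)
= 490314

490314


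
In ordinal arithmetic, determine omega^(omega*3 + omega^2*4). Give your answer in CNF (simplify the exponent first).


omega^(omega*3 + omega^2*4):
In ordinal addition a term is absorbed by a following term of strictly larger exponent: 1 < 2, so omega*3 + omega^2*4 = omega^2*4.
omega raised to a CNF ordinal is a single CNF term: Result = omega^(omega^2*4)

omega^(omega^2*4)


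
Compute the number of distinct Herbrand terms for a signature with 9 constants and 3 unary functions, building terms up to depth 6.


Herbrand terms by depth:
Depth 0: 9 constants
Depth 1: 27 new terms (running total: 36)
Depth 2: 81 new terms (running total: 117)
Depth 3: 243 new terms (running total: 360)
Depth 4: 729 new terms (running total: 1089)
Depth 5: 2187 new terms (running total: 3276)
Depth 6: 6561 new terms (running total: 9837)
Total distinct ground terms = 9837

9837


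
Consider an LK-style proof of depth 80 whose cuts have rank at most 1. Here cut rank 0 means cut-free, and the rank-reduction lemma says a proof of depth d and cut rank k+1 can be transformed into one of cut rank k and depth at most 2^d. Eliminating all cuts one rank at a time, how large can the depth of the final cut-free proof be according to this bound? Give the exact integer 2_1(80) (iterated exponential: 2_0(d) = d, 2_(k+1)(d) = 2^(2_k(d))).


Each rank reduction sends depth d to at most 2^d; cut rank r needs r reductions.
2_0(80) = 80
2_1(80) = 2^80 = 1208925819614629174706176
Cut-free depth bound = 1208925819614629174706176

1208925819614629174706176


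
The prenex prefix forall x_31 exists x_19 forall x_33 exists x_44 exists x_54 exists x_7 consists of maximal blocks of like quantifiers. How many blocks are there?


Alternations = 3.
Blocks = alternations + 1 = 4

4


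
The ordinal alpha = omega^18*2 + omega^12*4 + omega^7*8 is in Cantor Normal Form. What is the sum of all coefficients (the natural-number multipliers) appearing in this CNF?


CNF: omega^18*2 + omega^12*4 + omega^7*8
Coefficients: 2 + 4 + 8 = 14

14


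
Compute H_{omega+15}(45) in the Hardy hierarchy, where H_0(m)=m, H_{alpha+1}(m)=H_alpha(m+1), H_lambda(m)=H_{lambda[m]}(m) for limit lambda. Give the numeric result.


H_{omega+15}(45):
Unwind the 15 successor steps: H_{omega+15}(45) = H_omega(45+15) = H_omega(60).
H_omega(m) = H_m(m) = m + m = 2m.
Result = 2 * 60 = 120

120


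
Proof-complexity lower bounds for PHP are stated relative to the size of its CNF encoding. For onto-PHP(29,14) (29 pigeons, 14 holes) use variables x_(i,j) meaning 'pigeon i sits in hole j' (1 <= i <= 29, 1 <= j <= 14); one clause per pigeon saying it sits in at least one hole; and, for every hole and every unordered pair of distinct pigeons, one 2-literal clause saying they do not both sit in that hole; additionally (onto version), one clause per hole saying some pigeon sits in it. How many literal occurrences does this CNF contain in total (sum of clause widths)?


onto-PHP(29,14): 29 pigeons, 14 holes, 29*14 = 406 variables.
- pigeon clauses: one per pigeon -> 29 clauses of width 14 -> 406 literals
- hole clauses: 14 holes * C(29,2) = 14 * 406 -> 5684 clauses of width 2 -> 11368 literals
- onto clauses: one per hole -> 14 clauses of width 29 -> 406 literals
Total literal occurrences = 406 + 11368 + 406 = 12180

12180


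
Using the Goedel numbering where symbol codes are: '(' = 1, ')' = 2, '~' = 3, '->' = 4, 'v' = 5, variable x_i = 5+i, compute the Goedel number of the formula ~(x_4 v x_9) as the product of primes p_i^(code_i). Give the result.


Formula: ~(x_4 v x_9)
Symbol codes: [3, 1, 9, 5, 14, 2]
Primes: [2, 3, 5, 7, 11, 13]
p_1^3 = 2^3 = 8
p_2^1 = 3^1 = 3
p_3^9 = 5^9 = 1953125
p_4^5 = 7^5 = 16807
p_5^14 = 11^14 = 379749833583241
p_6^2 = 13^2 = 169
Product = 50561014292000007248578125000

50561014292000007248578125000


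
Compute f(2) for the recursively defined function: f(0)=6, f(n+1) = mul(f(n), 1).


f(0) = 6
f(1) = mul(f(0), 1) = mul(6, 1) = 6
f(2) = mul(f(1), 1) = mul(6, 1) = 6


6


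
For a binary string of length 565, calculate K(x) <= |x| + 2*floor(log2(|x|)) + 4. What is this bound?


floor(log2(565)) = 9
2 * 9 = 18
K(x) <= 565 + 18 + 4 = 587

587


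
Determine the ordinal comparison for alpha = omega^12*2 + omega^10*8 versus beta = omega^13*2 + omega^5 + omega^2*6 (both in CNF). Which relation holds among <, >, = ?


Compare term by term from highest exponent:
alpha = omega^12*2 + omega^10*8
beta = omega^13*2 + omega^5 + omega^2*6
Term 1: alpha has omega^12*2, beta has omega^13*2
Term 2: alpha has omega^10*8, beta has omega^5*1
Term 3: alpha has omega^0*0, beta has omega^2*6
Result: alpha < beta

alpha < beta


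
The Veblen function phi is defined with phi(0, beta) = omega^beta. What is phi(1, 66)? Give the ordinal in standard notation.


phi(1, 66):
phi(1, beta) = epsilon_beta (the beta-th epsilon number).
phi(1, 66) = epsilon_66

epsilon_66


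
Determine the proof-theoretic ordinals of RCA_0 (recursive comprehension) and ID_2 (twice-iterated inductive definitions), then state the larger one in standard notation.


Proof-theoretic ordinal of RCA_0 (recursive comprehension): omega^omega
Proof-theoretic ordinal of ID_2 (twice-iterated inductive definitions): psi_0(epsilon_{Omega_2+1})
Comparing: omega^omega < psi_0(epsilon_{Omega_2+1}).
The larger ordinal is psi_0(epsilon_{Omega_2+1}) (from ID_2 (twice-iterated inductive definitions)).

psi_0(epsilon_{Omega_2+1})


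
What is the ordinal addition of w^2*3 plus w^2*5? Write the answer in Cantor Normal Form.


Ordinal addition w^2*3 + w^2*5:
Both terms have the same exponent 2.
w^e*c + w^e*d = w^e*(c+d).
Result = w^2*(3+5) = w^2*8

w^2*8


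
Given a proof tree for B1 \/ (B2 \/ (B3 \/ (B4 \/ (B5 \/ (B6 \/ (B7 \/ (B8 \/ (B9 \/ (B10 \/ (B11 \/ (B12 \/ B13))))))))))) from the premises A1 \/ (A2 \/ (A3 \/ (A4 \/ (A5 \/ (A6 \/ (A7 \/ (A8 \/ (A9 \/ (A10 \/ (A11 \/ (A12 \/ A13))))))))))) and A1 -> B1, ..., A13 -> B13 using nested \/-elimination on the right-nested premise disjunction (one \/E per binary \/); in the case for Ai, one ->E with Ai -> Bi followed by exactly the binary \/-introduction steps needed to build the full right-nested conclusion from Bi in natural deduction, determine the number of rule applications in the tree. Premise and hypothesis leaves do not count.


Constructive dilemma with 13 branches, all disjunctions right-nested:
- \/E: the premise has 12 binary \/, each eliminated once: 12 nodes.
- ->E: one per case (Ai with Ai -> Bi gives Bi): 13 nodes.
- \/I: in case i < n, Bi needs 1 step to form Bi \/ (B(i+1) \/ ...) and then i-1 steps to prepend B(i-1), ..., B1, i.e. i steps; in case i = n, B13 needs 12 prepend steps.
  \/I total = (1 + 2 + ... + 12) + 12 = 78 + 12 = 90 nodes.
Total = 12 + 13 + 90 = 115

115


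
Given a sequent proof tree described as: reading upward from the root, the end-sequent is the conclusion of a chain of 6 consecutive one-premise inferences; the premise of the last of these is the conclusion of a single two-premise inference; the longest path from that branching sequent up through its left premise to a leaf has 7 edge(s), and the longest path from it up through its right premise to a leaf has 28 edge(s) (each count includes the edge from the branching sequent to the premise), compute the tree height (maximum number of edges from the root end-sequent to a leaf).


Longest path through the left premise: 7 edges (measured from the branching sequent)
Longest path through the right premise: 28 edges
Height of the subtree rooted at the branching sequent: max(7, 28) = 28
The branching sequent sits 6 edges above the root (the chain of one-premise inferences), so height = 28 + 6 = 34

34
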